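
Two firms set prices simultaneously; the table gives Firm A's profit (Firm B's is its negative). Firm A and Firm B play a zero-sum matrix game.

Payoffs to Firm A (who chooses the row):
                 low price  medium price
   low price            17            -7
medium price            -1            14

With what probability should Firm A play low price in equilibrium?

Row minima are -7 and -1, so Firm A's maximin is -1; column maxima are 17 and 14, so Firm B's minimax is 14. These differ, so the equilibrium is in mixed strategies.
Let Firm A play low price with probability p. Firm B is indifferent when 17p − (1−p) = −7p + 14(1−p), giving p = 5/13.

5/13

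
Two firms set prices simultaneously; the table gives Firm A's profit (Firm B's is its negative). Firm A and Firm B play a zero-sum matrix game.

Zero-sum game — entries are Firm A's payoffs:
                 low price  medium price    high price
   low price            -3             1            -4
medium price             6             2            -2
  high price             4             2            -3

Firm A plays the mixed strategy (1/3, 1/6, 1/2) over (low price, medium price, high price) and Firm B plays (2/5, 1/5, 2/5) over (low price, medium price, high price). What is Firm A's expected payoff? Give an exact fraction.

Against (2/5, 1/5, 2/5), each row's expected payoff is low price: -13/5; medium price: 2; high price: 4/5.
Taking the (1/3, 1/6, 1/2)-weighted average: (1/3)·(-13/5) + (1/6)·(2) + (1/2)·(4/5) = -2/15.

-2/15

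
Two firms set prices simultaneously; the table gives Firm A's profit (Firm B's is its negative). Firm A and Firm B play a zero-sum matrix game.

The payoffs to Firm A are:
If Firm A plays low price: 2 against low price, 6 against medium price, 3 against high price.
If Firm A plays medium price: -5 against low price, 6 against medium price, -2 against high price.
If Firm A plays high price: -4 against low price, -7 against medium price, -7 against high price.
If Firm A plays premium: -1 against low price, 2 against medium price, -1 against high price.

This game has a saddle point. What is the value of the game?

Row minima: 2, -5, -7, -1 → Firm A's maximin is 2.
Column maxima: 2, 6, 3 → Firm B's minimax is 2.
They coincide at (low price, low price), so the value is 2.

2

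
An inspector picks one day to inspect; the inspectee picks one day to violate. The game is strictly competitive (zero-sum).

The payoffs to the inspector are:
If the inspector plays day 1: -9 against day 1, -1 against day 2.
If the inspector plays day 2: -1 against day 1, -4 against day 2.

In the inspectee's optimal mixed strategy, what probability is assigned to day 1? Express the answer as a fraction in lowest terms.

Row minima are -9 and -4, so the inspector's maximin is -4; column maxima are -1 and -1, so the inspectee's minimax is -1. These differ, so the equilibrium is in mixed strategies.
Let the inspectee play day 1 with probability q. The inspector is indifferent when −9q − (1−q) = −q − 4(1−q), giving q = 3/11.

3/11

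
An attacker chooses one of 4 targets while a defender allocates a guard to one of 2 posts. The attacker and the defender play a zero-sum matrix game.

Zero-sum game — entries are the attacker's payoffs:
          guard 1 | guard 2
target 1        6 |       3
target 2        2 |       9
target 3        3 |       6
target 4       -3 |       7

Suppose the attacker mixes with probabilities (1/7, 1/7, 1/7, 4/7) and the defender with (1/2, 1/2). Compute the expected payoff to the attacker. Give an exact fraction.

Against (1/2, 1/2), each row's expected payoff is target 1: 9/2; target 2: 11/2; target 3: 9/2; target 4: 2.
Taking the (1/7, 1/7, 1/7, 4/7)-weighted average: (1/7)·(9/2) + (1/7)·(11/2) + (1/7)·(9/2) + (4/7)·(2) = 45/14.

45/14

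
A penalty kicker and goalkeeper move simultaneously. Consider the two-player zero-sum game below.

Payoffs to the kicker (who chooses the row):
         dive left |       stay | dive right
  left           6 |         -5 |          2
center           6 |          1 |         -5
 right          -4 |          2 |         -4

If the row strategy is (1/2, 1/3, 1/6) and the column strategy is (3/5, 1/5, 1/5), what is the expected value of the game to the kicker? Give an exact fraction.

Against (3/5, 1/5, 1/5), each row's expected payoff is left: 3; center: 14/5; right: -14/5.
Taking the (1/2, 1/3, 1/6)-weighted average: (1/2)·(3) + (1/3)·(14/5) + (1/6)·(-14/5) = 59/30.

59/30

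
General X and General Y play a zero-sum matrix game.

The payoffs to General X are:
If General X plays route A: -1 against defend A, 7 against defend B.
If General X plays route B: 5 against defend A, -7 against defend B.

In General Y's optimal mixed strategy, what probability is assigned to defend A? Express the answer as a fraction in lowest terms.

7/10

Row minima are -1 and -7, so General X's maximin is -1; column maxima are 5 and 7, so General Y's minimax is 5. These differ, so the equilibrium is in mixed strategies.
Let General Y play defend A with probability q. General X is indifferent when −q + 7(1−q) = 5q − 7(1−q), giving q = 7/10.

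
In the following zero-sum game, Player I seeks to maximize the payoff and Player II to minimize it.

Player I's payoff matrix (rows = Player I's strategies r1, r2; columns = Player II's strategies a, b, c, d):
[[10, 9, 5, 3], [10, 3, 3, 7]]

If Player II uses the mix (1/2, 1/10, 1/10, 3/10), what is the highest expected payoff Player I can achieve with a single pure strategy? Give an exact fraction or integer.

77/10

r1: (10)·(1/2) + (9)·(1/10) + (5)·(1/10) + (3)·(3/10) = 73/10.
r2: (10)·(1/2) + (3)·(1/10) + (3)·(1/10) + (7)·(3/10) = 77/10.
The best pure response is r2 with expected payoff 77/10.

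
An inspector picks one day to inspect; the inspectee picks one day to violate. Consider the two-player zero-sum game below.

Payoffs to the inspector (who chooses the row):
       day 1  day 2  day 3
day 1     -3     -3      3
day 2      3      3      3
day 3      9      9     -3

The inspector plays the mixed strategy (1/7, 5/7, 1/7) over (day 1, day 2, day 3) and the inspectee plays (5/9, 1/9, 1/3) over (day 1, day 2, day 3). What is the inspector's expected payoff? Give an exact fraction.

19/7

Against (5/9, 1/9, 1/3), each row's expected payoff is day 1: -1; day 2: 3; day 3: 5.
Taking the (1/7, 5/7, 1/7)-weighted average: (1/7)·(-1) + (5/7)·(3) + (1/7)·(5) = 19/7.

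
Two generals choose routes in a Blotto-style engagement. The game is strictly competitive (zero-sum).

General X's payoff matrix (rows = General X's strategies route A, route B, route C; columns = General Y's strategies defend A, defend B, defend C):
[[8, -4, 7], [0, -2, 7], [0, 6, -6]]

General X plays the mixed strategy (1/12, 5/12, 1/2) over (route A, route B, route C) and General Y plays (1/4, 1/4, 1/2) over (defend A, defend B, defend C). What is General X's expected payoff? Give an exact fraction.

7/8

Against (1/4, 1/4, 1/2), each row's expected payoff is route A: 9/2; route B: 3; route C: -3/2.
Taking the (1/12, 5/12, 1/2)-weighted average: (1/12)·(9/2) + (5/12)·(3) + (1/2)·(-3/2) = 7/8.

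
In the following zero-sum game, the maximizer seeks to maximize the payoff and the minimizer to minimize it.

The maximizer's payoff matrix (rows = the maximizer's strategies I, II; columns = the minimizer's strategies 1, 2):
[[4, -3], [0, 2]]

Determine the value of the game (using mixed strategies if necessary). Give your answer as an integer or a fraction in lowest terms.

8/9

Row minima are -3 and 0, so the maximizer's maximin is 0; column maxima are 4 and 2, so the minimizer's minimax is 2. These differ, so the equilibrium is in mixed strategies.
Let the maximizer play I with probability p. The minimizer is indifferent when 4p = −3p + 2(1−p), giving p = 2/9.
Let the minimizer play 1 with probability q. The maximizer is indifferent when 4q − 3(1−q) = 2(1−q), giving q = 5/9.
The value is 4·(5/9) + (-3)·(4/9) = 8/9.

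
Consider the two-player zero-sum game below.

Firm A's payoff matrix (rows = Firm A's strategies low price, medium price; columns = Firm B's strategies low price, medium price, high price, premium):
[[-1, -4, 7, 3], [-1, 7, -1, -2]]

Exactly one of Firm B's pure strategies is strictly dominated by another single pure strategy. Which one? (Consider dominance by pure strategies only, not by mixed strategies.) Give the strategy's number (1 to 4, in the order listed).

3

Firm B prefers columns that give Firm A less. Compare high price with premium: 3 < 7, -2 < -1.
So premium strictly dominates high price for Firm B; high price is strictly dominated.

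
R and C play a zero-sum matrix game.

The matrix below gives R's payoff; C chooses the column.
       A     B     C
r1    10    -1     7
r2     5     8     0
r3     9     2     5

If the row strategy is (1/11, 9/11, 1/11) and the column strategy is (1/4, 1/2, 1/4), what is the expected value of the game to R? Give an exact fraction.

Against (1/4, 1/2, 1/4), each row's expected payoff is r1: 15/4; r2: 21/4; r3: 9/2.
Taking the (1/11, 9/11, 1/11)-weighted average: (1/11)·(15/4) + (9/11)·(21/4) + (1/11)·(9/2) = 111/22.

111/22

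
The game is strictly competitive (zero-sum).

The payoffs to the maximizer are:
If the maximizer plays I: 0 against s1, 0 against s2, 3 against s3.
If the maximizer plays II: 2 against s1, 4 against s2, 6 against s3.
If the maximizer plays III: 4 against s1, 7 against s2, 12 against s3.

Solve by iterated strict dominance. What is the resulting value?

Row II is strictly dominated by row III (4>2, 7>4, 12>6); eliminate II.
Row I is strictly dominated by row III (4>0, 7>0, 12>3); eliminate I.
Column s3 is strictly dominated by s1 for the minimizer (4<12); eliminate s3.
Column s2 is strictly dominated by s1 for the minimizer (4<7); eliminate s2.
Only (III, s1) remains, with payoff 4.

4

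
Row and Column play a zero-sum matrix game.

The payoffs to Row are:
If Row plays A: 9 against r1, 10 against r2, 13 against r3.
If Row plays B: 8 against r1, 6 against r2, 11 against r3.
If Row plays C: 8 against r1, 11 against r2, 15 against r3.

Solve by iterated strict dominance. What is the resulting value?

Column r3 is strictly dominated by r1 for Column (9<13, 8<11, 8<15); eliminate r3.
Row B is strictly dominated by row A (9>8, 10>6); eliminate B.
Column r2 is strictly dominated by r1 for Column (9<10, 8<11); eliminate r2.
Row C is strictly dominated by row A (9>8); eliminate C.
Only (A, r1) remains, with payoff 9.

9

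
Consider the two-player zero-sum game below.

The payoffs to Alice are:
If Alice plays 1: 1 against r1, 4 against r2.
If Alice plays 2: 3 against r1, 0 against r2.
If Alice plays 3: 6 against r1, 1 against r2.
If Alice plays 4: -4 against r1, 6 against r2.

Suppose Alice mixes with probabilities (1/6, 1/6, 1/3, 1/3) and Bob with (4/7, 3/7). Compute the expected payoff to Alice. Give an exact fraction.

43/21

Against (4/7, 3/7), each row's expected payoff is 1: 16/7; 2: 12/7; 3: 27/7; 4: 2/7.
Taking the (1/6, 1/6, 1/3, 1/3)-weighted average: (1/6)·(16/7) + (1/6)·(12/7) + (1/3)·(27/7) + (1/3)·(2/7) = 43/21.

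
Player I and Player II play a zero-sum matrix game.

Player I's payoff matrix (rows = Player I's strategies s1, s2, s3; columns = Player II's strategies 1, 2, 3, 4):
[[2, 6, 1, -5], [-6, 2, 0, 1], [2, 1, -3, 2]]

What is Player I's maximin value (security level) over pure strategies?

-3

The worst-case payoff for each row is s1: -5, s2: -6, s3: -3.
The best of these is -3.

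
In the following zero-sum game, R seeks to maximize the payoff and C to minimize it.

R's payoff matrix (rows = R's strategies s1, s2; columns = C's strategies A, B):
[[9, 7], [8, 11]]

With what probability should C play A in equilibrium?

4/5

Row minima are 7 and 8, so R's maximin is 8; column maxima are 9 and 11, so C's minimax is 9. These differ, so the equilibrium is in mixed strategies.
Let C play A with probability q. R is indifferent when 9q + 7(1−q) = 8q + 11(1−q), giving q = 4/5.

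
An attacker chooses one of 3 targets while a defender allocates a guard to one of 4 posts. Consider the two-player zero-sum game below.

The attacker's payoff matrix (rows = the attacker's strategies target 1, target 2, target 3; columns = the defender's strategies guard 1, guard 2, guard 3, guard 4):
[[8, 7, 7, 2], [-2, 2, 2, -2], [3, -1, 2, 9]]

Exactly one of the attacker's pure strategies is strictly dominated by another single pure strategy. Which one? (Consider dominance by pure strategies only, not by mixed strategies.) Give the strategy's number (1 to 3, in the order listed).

Compare target 2 with target 1: 8 > -2, 7 > 2, 7 > 2, 2 > -2.
So target 1 strictly dominates target 2 for the attacker; target 2 is strictly dominated.

2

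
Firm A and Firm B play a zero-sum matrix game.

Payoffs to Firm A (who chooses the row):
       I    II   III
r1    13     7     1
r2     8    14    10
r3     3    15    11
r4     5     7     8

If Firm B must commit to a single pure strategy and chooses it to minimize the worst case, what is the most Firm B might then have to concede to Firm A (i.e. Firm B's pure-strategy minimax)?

11

The worst case (largest entry) in each column is I: 13, II: 15, III: 11.
The best (smallest) of these is 11.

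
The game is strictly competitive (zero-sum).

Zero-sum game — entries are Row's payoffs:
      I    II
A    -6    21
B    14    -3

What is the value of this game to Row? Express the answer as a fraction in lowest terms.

Row minima are -6 and -3, so Row's maximin is -3; column maxima are 14 and 21, so Column's minimax is 14. These differ, so the equilibrium is in mixed strategies.
Let Row play A with probability p. Column is indifferent when −6p + 14(1−p) = 21p − 3(1−p), giving p = 17/44.
Let Column play I with probability q. Row is indifferent when −6q + 21(1−q) = 14q − 3(1−q), giving q = 6/11.
The value is -6·(6/11) + (21)·(5/11) = 69/11.

69/11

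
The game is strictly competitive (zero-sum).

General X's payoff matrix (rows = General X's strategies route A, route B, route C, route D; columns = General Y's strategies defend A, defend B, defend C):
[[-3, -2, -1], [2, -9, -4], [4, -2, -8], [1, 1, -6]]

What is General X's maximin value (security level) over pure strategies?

The worst-case payoff for each row is route A: -3, route B: -9, route C: -8, route D: -6.
The best of these is -3.

-3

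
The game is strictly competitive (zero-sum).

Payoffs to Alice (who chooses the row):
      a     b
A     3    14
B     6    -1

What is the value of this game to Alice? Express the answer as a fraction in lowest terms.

Row minima are 3 and -1, so Alice's maximin is 3; column maxima are 6 and 14, so Bob's minimax is 6. These differ, so the equilibrium is in mixed strategies.
Let Alice play A with probability p. Bob is indifferent when 3p + 6(1−p) = 14p − (1−p), giving p = 7/18.
Let Bob play a with probability q. Alice is indifferent when 3q + 14(1−q) = 6q − (1−q), giving q = 5/6.
The value is 3·(5/6) + (14)·(1/6) = 29/6.

29/6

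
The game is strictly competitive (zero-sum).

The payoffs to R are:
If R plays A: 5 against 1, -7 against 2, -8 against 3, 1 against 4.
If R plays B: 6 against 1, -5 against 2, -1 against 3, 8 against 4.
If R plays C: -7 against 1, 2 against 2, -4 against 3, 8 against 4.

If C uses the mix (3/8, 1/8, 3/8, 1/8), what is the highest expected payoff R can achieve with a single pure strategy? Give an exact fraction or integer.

A: (5)·(3/8) + (-7)·(1/8) + (-8)·(3/8) + (1)·(1/8) = -15/8.
B: (6)·(3/8) + (-5)·(1/8) + (-1)·(3/8) + (8)·(1/8) = 9/4.
C: (-7)·(3/8) + (2)·(1/8) + (-4)·(3/8) + (8)·(1/8) = -23/8.
The best pure response is B with expected payoff 9/4.

9/4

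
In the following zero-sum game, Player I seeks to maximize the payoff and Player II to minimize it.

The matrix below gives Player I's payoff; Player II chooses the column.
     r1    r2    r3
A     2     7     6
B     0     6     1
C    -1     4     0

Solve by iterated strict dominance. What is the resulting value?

2

Column r3 is strictly dominated by r1 for Player II (2<6, 0<1, -1<0); eliminate r3.
Row C is strictly dominated by row A (2>-1, 7>4); eliminate C.
Column r2 is strictly dominated by r1 for Player II (2<7, 0<6); eliminate r2.
Row B is strictly dominated by row A (2>0); eliminate B.
Only (A, r1) remains, with payoff 2.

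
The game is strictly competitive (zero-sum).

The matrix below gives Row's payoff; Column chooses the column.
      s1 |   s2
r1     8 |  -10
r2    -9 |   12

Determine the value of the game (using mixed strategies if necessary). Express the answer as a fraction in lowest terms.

Row minima are -10 and -9, so Row's maximin is -9; column maxima are 8 and 12, so Column's minimax is 8. These differ, so the equilibrium is in mixed strategies.
Let Row play r1 with probability p. Column is indifferent when 8p − 9(1−p) = −10p + 12(1−p), giving p = 7/13.
Let Column play s1 with probability q. Row is indifferent when 8q − 10(1−q) = −9q + 12(1−q), giving q = 22/39.
The value is 8·(22/39) + (-10)·(17/39) = 2/13.

2/13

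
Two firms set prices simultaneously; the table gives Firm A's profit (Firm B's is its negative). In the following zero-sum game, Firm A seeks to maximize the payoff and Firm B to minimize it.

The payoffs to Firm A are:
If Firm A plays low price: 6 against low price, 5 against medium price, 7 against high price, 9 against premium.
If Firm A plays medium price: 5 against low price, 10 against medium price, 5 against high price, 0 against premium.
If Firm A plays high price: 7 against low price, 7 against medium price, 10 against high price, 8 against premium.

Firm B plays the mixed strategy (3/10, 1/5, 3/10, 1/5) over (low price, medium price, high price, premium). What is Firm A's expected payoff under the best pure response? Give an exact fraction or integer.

low price: (6)·(3/10) + (5)·(1/5) + (7)·(3/10) + (9)·(1/5) = 67/10.
medium price: (5)·(3/10) + (10)·(1/5) + (5)·(3/10) + (0)·(1/5) = 5.
high price: (7)·(3/10) + (7)·(1/5) + (10)·(3/10) + (8)·(1/5) = 81/10.
The best pure response is high price with expected payoff 81/10.

81/10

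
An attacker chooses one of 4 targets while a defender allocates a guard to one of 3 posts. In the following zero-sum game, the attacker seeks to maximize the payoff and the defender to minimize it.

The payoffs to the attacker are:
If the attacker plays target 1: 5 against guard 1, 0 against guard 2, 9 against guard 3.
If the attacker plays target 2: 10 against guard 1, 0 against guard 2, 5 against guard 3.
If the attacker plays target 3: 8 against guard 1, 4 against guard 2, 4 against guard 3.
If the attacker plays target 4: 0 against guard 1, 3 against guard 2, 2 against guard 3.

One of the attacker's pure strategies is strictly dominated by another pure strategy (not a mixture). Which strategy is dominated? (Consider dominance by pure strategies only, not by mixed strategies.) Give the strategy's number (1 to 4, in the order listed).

Compare target 4 with target 3: 8 > 0, 4 > 3, 4 > 2.
So target 3 strictly dominates target 4 for the attacker; target 4 is strictly dominated.

4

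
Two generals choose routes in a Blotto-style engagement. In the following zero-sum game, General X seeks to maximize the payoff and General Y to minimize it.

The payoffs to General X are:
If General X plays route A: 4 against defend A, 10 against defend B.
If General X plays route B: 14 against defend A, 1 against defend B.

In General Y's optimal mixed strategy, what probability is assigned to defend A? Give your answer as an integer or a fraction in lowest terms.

Row minima are 4 and 1, so General X's maximin is 4; column maxima are 14 and 10, so General Y's minimax is 10. These differ, so the equilibrium is in mixed strategies.
Let General Y play defend A with probability q. General X is indifferent when 4q + 10(1−q) = 14q + (1−q), giving q = 9/19.

9/19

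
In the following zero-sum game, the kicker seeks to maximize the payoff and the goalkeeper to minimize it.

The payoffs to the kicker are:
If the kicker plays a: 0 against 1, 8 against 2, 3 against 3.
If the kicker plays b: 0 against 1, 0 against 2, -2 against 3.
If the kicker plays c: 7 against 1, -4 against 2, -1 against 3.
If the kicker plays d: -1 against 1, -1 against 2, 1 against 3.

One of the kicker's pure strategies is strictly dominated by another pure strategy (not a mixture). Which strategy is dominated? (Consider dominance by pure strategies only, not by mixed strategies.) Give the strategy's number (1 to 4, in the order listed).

4

Compare d with a: 0 > -1, 8 > -1, 3 > 1.
So a strictly dominates d for the kicker; d is strictly dominated.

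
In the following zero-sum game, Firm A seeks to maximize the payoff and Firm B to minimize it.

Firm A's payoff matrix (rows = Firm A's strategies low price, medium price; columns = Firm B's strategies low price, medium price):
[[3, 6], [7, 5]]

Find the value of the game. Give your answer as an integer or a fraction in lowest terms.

27/5

Row minima are 3 and 5, so Firm A's maximin is 5; column maxima are 7 and 6, so Firm B's minimax is 6. These differ, so the equilibrium is in mixed strategies.
Let Firm A play low price with probability p. Firm B is indifferent when 3p + 7(1−p) = 6p + 5(1−p), giving p = 2/5.
Let Firm B play low price with probability q. Firm A is indifferent when 3q + 6(1−q) = 7q + 5(1−q), giving q = 1/5.
The value is 3·(1/5) + (6)·(4/5) = 27/5.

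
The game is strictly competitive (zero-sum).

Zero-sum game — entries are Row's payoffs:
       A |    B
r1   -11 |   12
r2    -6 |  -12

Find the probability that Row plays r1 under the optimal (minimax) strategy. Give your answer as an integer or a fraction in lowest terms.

Row minima are -11 and -12, so Row's maximin is -11; column maxima are -6 and 12, so Column's minimax is -6. These differ, so the equilibrium is in mixed strategies.
Let Row play r1 with probability p. Column is indifferent when −11p − 6(1−p) = 12p − 12(1−p), giving p = 6/29.

6/29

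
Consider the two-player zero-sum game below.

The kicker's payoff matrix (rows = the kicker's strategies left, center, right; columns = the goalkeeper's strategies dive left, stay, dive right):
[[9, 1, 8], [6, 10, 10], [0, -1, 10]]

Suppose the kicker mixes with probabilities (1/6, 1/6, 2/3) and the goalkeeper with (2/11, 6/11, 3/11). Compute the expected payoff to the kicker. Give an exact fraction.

41/11

Against (2/11, 6/11, 3/11), each row's expected payoff is left: 48/11; center: 102/11; right: 24/11.
Taking the (1/6, 1/6, 2/3)-weighted average: (1/6)·(48/11) + (1/6)·(102/11) + (2/3)·(24/11) = 41/11.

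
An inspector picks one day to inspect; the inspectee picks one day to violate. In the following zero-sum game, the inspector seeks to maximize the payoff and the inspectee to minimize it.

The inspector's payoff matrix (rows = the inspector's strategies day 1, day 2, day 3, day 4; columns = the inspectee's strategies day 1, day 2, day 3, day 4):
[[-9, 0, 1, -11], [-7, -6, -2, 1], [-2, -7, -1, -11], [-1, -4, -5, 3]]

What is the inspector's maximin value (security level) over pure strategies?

-5

The worst-case payoff for each row is day 1: -11, day 2: -7, day 3: -11, day 4: -5.
The best of these is -5.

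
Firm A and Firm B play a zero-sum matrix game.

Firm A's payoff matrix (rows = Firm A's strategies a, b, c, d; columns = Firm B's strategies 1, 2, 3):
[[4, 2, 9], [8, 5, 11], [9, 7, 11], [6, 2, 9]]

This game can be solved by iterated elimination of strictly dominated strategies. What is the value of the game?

7

Row a is strictly dominated by row b (8>4, 5>2, 11>9); eliminate a.
Column 1 is strictly dominated by 2 for Firm B (5<8, 7<9, 2<6); eliminate 1.
Row d is strictly dominated by row b (5>2, 11>9); eliminate d.
Column 3 is strictly dominated by 2 for Firm B (5<11, 7<11); eliminate 3.
Row b is strictly dominated by row c (7>5); eliminate b.
Only (c, 2) remains, with payoff 7.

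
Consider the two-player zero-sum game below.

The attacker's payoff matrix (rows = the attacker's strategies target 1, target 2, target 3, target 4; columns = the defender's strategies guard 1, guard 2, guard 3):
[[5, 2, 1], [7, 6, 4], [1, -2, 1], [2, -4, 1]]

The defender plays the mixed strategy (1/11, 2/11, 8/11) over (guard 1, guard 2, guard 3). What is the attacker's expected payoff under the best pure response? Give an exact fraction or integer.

target 1: (5)·(1/11) + (2)·(2/11) + (1)·(8/11) = 17/11.
target 2: (7)·(1/11) + (6)·(2/11) + (4)·(8/11) = 51/11.
target 3: (1)·(1/11) + (-2)·(2/11) + (1)·(8/11) = 5/11.
target 4: (2)·(1/11) + (-4)·(2/11) + (1)·(8/11) = 2/11.
The best pure response is target 2 with expected payoff 51/11.

51/11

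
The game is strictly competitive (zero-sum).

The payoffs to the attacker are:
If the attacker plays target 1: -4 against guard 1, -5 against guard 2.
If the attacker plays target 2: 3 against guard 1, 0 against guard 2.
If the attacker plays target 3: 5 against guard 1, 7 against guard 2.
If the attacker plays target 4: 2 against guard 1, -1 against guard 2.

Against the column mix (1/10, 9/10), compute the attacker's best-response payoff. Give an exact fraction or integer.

34/5

target 1: (-4)·(1/10) + (-5)·(9/10) = -49/10.
target 2: (3)·(1/10) + (0)·(9/10) = 3/10.
target 3: (5)·(1/10) + (7)·(9/10) = 34/5.
target 4: (2)·(1/10) + (-1)·(9/10) = -7/10.
The best pure response is target 3 with expected payoff 34/5.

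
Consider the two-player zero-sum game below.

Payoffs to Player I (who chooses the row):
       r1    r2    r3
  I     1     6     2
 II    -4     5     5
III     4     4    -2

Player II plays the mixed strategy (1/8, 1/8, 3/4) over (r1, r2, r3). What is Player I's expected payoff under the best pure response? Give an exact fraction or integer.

I: (1)·(1/8) + (6)·(1/8) + (2)·(3/4) = 19/8.
II: (-4)·(1/8) + (5)·(1/8) + (5)·(3/4) = 31/8.
III: (4)·(1/8) + (4)·(1/8) + (-2)·(3/4) = -1/2.
The best pure response is II with expected payoff 31/8.

31/8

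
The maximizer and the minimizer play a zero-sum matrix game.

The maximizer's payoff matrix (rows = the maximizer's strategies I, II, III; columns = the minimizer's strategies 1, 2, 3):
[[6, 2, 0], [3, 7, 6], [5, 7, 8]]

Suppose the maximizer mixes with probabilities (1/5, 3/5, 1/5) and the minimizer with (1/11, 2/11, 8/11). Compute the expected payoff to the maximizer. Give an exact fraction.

Against (1/11, 2/11, 8/11), each row's expected payoff is I: 10/11; II: 65/11; III: 83/11.
Taking the (1/5, 3/5, 1/5)-weighted average: (1/5)·(10/11) + (3/5)·(65/11) + (1/5)·(83/11) = 288/55.

288/55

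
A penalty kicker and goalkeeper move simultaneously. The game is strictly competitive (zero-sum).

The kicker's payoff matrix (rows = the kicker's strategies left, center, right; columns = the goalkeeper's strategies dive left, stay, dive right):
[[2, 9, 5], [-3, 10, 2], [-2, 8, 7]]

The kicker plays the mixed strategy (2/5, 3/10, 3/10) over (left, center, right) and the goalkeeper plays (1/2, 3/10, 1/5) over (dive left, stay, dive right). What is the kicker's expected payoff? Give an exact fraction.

329/100

Against (1/2, 3/10, 1/5), each row's expected payoff is left: 47/10; center: 19/10; right: 14/5.
Taking the (2/5, 3/10, 3/10)-weighted average: (2/5)·(47/10) + (3/10)·(19/10) + (3/10)·(14/5) = 329/100.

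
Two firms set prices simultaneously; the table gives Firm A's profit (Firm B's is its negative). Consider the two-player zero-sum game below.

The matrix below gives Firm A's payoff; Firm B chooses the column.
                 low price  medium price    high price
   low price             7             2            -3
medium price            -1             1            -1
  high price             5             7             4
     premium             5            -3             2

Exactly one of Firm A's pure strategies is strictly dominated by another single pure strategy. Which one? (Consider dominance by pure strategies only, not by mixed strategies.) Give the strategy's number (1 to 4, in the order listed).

Compare medium price with high price: 5 > -1, 7 > 1, 4 > -1.
So high price strictly dominates medium price for Firm A; medium price is strictly dominated.

2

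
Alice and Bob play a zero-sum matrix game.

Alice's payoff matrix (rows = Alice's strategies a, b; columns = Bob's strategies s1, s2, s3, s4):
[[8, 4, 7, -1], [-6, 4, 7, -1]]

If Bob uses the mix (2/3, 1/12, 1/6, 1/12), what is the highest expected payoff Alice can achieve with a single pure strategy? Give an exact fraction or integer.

27/4

a: (8)·(2/3) + (4)·(1/12) + (7)·(1/6) + (-1)·(1/12) = 27/4.
b: (-6)·(2/3) + (4)·(1/12) + (7)·(1/6) + (-1)·(1/12) = -31/12.
The best pure response is a with expected payoff 27/4.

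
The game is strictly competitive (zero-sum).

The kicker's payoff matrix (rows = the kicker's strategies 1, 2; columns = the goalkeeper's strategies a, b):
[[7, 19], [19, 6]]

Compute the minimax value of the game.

Row minima are 7 and 6, so the kicker's maximin is 7; column maxima are 19 and 19, so the goalkeeper's minimax is 19. These differ, so the equilibrium is in mixed strategies.
Let the kicker play 1 with probability p. The goalkeeper is indifferent when 7p + 19(1−p) = 19p + 6(1−p), giving p = 13/25.
Let the goalkeeper play a with probability q. The kicker is indifferent when 7q + 19(1−q) = 19q + 6(1−q), giving q = 13/25.
The value is 7·(13/25) + (19)·(12/25) = 319/25.

319/25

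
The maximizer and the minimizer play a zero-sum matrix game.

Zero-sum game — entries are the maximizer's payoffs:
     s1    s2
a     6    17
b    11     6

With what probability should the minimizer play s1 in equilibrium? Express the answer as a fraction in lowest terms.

11/16

Row minima are 6 and 6, so the maximizer's maximin is 6; column maxima are 11 and 17, so the minimizer's minimax is 11. These differ, so the equilibrium is in mixed strategies.
Let the minimizer play s1 with probability q. The maximizer is indifferent when 6q + 17(1−q) = 11q + 6(1−q), giving q = 11/16.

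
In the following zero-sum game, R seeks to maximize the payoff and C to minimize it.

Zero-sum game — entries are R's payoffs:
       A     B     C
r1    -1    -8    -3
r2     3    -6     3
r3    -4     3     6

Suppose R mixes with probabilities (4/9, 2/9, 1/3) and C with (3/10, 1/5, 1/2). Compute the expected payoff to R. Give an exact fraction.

-4/9

Against (3/10, 1/5, 1/2), each row's expected payoff is r1: -17/5; r2: 6/5; r3: 12/5.
Taking the (4/9, 2/9, 1/3)-weighted average: (4/9)·(-17/5) + (2/9)·(6/5) + (1/3)·(12/5) = -4/9.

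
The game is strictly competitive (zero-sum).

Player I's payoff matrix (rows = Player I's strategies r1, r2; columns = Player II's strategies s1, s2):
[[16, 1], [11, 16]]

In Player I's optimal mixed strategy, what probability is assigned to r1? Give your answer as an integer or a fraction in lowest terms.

1/4

Row minima are 1 and 11, so Player I's maximin is 11; column maxima are 16 and 16, so Player II's minimax is 16. These differ, so the equilibrium is in mixed strategies.
Let Player I play r1 with probability p. Player II is indifferent when 16p + 11(1−p) = p + 16(1−p), giving p = 1/4.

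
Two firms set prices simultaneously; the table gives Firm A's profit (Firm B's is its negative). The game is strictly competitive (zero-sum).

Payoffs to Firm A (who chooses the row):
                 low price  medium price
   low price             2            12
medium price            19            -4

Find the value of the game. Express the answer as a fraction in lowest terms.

Row minima are 2 and -4, so Firm A's maximin is 2; column maxima are 19 and 12, so Firm B's minimax is 12. These differ, so the equilibrium is in mixed strategies.
Let Firm A play low price with probability p. Firm B is indifferent when 2p + 19(1−p) = 12p − 4(1−p), giving p = 23/33.
Let Firm B play low price with probability q. Firm A is indifferent when 2q + 12(1−q) = 19q − 4(1−q), giving q = 16/33.
The value is 2·(16/33) + (12)·(17/33) = 236/33.

236/33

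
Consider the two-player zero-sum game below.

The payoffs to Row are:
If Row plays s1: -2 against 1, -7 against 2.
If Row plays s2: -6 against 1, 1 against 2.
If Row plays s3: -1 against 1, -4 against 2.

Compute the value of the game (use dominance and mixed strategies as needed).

-5/2

Row s1 is strictly dominated by row s3, so Row never plays it.
The remaining 2×2 game on (s2, s3) × (1, 2) has no saddle point. Let Row play s2 with probability p; indifference gives −6p − (1−p) = p − 4(1−p), so p = 3/10.
Similarly Column's optimal q on 1 is 1/2, and the value is -6·(1/2) + (1)·(1/2) = -5/2.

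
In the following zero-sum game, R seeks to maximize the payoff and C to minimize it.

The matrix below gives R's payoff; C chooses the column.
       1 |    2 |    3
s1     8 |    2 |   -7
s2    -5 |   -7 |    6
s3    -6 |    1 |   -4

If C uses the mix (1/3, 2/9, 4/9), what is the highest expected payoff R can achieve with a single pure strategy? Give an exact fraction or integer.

s1: (8)·(1/3) + (2)·(2/9) + (-7)·(4/9) = 0.
s2: (-5)·(1/3) + (-7)·(2/9) + (6)·(4/9) = -5/9.
s3: (-6)·(1/3) + (1)·(2/9) + (-4)·(4/9) = -32/9.
The best pure response is s1 with expected payoff 0.

0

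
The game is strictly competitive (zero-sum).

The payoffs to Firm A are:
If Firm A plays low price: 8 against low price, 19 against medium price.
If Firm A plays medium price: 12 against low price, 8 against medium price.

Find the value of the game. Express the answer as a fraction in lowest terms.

Row minima are 8 and 8, so Firm A's maximin is 8; column maxima are 12 and 19, so Firm B's minimax is 12. These differ, so the equilibrium is in mixed strategies.
Let Firm A play low price with probability p. Firm B is indifferent when 8p + 12(1−p) = 19p + 8(1−p), giving p = 4/15.
Let Firm B play low price with probability q. Firm A is indifferent when 8q + 19(1−q) = 12q + 8(1−q), giving q = 11/15.
The value is 8·(11/15) + (19)·(4/15) = 164/15.

164/15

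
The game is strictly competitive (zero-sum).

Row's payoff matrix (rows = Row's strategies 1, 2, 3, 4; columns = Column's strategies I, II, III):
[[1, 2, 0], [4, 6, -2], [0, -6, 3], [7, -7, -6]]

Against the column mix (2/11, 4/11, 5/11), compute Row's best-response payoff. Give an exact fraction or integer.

2

1: (1)·(2/11) + (2)·(4/11) + (0)·(5/11) = 10/11.
2: (4)·(2/11) + (6)·(4/11) + (-2)·(5/11) = 2.
3: (0)·(2/11) + (-6)·(4/11) + (3)·(5/11) = -9/11.
4: (7)·(2/11) + (-7)·(4/11) + (-6)·(5/11) = -4.
The best pure response is 2 with expected payoff 2.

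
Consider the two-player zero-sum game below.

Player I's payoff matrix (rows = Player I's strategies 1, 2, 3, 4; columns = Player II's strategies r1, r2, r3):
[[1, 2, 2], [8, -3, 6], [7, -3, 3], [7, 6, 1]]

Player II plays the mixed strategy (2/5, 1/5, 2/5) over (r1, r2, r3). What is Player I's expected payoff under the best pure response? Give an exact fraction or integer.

5

1: (1)·(2/5) + (2)·(1/5) + (2)·(2/5) = 8/5.
2: (8)·(2/5) + (-3)·(1/5) + (6)·(2/5) = 5.
3: (7)·(2/5) + (-3)·(1/5) + (3)·(2/5) = 17/5.
4: (7)·(2/5) + (6)·(1/5) + (1)·(2/5) = 22/5.
The best pure response is 2 with expected payoff 5.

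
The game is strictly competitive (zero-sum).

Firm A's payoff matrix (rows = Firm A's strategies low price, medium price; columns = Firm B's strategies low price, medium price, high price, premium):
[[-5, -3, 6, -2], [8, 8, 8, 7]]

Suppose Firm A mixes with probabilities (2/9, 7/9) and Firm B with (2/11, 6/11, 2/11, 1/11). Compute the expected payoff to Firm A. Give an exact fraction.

191/33

Against (2/11, 6/11, 2/11, 1/11), each row's expected payoff is low price: -18/11; medium price: 87/11.
Taking the (2/9, 7/9)-weighted average: (2/9)·(-18/11) + (7/9)·(87/11) = 191/33.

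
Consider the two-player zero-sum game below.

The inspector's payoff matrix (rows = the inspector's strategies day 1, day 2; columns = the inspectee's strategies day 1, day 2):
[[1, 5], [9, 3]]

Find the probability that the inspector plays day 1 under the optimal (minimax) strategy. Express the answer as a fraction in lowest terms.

3/5

Row minima are 1 and 3, so the inspector's maximin is 3; column maxima are 9 and 5, so the inspectee's minimax is 5. These differ, so the equilibrium is in mixed strategies.
Let the inspector play day 1 with probability p. The inspectee is indifferent when p + 9(1−p) = 5p + 3(1−p), giving p = 3/5.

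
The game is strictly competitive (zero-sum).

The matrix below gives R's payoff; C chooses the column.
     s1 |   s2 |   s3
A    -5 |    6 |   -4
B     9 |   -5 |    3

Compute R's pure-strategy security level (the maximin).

The worst-case payoff for each row is A: -5, B: -5.
The best of these is -5.

-5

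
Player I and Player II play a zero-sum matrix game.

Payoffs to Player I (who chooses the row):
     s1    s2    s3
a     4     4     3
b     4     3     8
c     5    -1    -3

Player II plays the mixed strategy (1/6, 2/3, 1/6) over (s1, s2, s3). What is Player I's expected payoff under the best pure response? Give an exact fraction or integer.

4

a: (4)·(1/6) + (4)·(2/3) + (3)·(1/6) = 23/6.
b: (4)·(1/6) + (3)·(2/3) + (8)·(1/6) = 4.
c: (5)·(1/6) + (-1)·(2/3) + (-3)·(1/6) = -1/3.
The best pure response is b with expected payoff 4.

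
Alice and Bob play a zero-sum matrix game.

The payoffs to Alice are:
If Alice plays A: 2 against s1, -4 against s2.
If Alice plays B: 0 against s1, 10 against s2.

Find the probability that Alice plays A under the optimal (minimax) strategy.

Row minima are -4 and 0, so Alice's maximin is 0; column maxima are 2 and 10, so Bob's minimax is 2. These differ, so the equilibrium is in mixed strategies.
Let Alice play A with probability p. Bob is indifferent when 2p = −4p + 10(1−p), giving p = 5/8.

5/8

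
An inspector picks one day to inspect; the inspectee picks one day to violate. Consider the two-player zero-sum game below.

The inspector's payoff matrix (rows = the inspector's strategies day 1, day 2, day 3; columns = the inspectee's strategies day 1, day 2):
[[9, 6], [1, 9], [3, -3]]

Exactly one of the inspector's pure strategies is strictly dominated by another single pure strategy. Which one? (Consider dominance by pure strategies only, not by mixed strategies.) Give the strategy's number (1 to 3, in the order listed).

Compare day 3 with day 1: 9 > 3, 6 > -3.
So day 1 strictly dominates day 3 for the inspector; day 3 is strictly dominated.

3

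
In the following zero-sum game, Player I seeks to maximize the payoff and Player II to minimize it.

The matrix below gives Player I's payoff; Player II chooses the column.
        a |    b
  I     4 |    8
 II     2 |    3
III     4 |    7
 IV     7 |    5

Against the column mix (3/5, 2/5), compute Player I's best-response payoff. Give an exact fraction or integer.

31/5

I: (4)·(3/5) + (8)·(2/5) = 28/5.
II: (2)·(3/5) + (3)·(2/5) = 12/5.
III: (4)·(3/5) + (7)·(2/5) = 26/5.
IV: (7)·(3/5) + (5)·(2/5) = 31/5.
The best pure response is IV with expected payoff 31/5.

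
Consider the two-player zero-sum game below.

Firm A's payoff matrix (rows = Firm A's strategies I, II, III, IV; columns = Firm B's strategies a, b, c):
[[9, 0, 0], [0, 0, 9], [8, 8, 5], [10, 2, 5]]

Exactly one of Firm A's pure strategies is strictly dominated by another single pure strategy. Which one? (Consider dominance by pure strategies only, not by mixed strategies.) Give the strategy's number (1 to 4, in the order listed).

1

Compare I with IV: 10 > 9, 2 > 0, 5 > 0.
So IV strictly dominates I for Firm A; I is strictly dominated.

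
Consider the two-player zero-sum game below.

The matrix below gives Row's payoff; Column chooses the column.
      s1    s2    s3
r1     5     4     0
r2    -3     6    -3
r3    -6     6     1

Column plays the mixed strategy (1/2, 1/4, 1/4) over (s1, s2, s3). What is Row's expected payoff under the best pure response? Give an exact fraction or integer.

7/2

r1: (5)·(1/2) + (4)·(1/4) + (0)·(1/4) = 7/2.
r2: (-3)·(1/2) + (6)·(1/4) + (-3)·(1/4) = -3/4.
r3: (-6)·(1/2) + (6)·(1/4) + (1)·(1/4) = -5/4.
The best pure response is r1 with expected payoff 7/2.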